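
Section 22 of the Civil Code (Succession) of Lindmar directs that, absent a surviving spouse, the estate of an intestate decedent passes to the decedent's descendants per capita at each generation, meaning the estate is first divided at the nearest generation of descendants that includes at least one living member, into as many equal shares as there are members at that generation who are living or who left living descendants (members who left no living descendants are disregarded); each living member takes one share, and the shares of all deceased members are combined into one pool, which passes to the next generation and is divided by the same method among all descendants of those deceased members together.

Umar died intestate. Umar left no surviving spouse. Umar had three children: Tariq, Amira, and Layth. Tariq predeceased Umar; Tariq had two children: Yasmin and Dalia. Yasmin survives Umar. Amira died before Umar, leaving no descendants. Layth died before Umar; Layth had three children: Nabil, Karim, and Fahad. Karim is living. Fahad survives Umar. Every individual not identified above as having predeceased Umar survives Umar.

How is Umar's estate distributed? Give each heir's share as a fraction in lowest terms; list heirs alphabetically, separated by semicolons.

Dalia 1/5; Fahad 1/5; Karim 1/5; Nabil 1/5; Yasmin 1/5

There is no surviving spouse, so the entire estate passes to Umar's descendants per capita at each generation.
No one at generation 1 (Tariq, Layth) is living; moving to the next generation.
At generation 2 (Yasmin, Dalia, Nabil, Karim, Fahad) there are 5 shares of (1)/5 = 1/5 each.
Living: Yasmin, Dalia, Nabil, Karim, and Fahad — each takes 1/5.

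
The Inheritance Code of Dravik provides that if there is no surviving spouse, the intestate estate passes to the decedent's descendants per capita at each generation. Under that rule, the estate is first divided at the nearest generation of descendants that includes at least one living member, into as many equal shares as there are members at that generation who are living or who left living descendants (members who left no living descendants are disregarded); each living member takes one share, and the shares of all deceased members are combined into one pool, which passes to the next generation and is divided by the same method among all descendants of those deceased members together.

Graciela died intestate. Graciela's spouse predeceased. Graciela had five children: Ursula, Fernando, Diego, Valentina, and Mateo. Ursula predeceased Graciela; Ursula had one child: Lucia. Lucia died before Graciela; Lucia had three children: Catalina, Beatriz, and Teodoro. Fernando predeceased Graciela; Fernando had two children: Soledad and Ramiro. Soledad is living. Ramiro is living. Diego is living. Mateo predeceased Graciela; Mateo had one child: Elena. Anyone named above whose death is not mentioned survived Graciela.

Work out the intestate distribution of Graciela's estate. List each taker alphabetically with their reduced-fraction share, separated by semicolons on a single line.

Beatriz 1/20; Catalina 1/20; Diego 1/5; Elena 3/20; Ramiro 3/20; Soledad 3/20; Teodoro 1/20; Valentina 1/5

There is no surviving spouse, so the entire estate passes to Graciela's descendants per capita at each generation.
At generation 1 (Ursula, Fernando, Diego, Valentina, Mateo) there are 5 shares of (1)/5 = 1/5 each.
Living: Diego and Valentina — each takes 1/5.
Deceased: Ursula, Fernando, and Mateo. Their combined 3/5 is pooled and carried to generation 2.
At generation 2 (Lucia, Soledad, Ramiro, Elena) there are 4 shares of (3/5)/4 = 3/20 each.
Living: Soledad, Ramiro, and Elena — each takes 3/20.
Deceased: Lucia. That 3/20 share is carried to generation 3.
At generation 3 (Catalina, Beatriz, Teodoro) there are 3 shares of (3/20)/3 = 1/20 each.
Living: Catalina, Beatriz, and Teodoro — each takes 1/20.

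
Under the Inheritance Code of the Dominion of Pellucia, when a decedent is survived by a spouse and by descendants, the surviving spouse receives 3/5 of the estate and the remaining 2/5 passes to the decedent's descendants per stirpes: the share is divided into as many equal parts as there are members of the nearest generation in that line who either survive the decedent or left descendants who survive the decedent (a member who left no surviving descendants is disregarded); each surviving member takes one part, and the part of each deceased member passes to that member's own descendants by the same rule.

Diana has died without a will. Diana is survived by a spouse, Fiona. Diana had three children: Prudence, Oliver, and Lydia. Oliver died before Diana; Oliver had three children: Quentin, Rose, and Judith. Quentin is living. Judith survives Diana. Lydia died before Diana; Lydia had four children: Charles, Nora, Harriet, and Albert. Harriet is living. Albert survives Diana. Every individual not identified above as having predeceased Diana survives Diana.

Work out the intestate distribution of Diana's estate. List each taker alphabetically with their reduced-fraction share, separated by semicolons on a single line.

Albert 1/30; Charles 1/30; Fiona 3/5; Harriet 1/30; Judith 2/45; Nora 1/30; Prudence 2/15; Quentin 2/45; Rose 2/45

Fiona, as surviving spouse, takes 3/5.
The remaining 2/5 passes to Diana's descendants per stirpes.
The 2/5 is divided into 3 equal shares of 2/15 among Prudence, Oliver, Lydia.
Prudence is living and takes 2/15.
Oliver predeceased; the 2/15 allotted to Oliver's branch passes to Oliver's issue by representation.
The 2/15 is divided into 3 equal shares of 2/45 among Quentin, Rose, Judith.
Quentin is living and takes 2/45.
Rose is living and takes 2/45.
Judith is living and takes 2/45.
Lydia predeceased; the 2/15 allotted to Lydia's branch passes to Lydia's issue by representation.
The 2/15 is divided into 4 equal shares of 1/30 among Charles, Nora, Harriet, Albert.
Charles is living and takes 1/30.
Nora is living and takes 1/30.
Harriet is living and takes 1/30.
Albert is living and takes 1/30.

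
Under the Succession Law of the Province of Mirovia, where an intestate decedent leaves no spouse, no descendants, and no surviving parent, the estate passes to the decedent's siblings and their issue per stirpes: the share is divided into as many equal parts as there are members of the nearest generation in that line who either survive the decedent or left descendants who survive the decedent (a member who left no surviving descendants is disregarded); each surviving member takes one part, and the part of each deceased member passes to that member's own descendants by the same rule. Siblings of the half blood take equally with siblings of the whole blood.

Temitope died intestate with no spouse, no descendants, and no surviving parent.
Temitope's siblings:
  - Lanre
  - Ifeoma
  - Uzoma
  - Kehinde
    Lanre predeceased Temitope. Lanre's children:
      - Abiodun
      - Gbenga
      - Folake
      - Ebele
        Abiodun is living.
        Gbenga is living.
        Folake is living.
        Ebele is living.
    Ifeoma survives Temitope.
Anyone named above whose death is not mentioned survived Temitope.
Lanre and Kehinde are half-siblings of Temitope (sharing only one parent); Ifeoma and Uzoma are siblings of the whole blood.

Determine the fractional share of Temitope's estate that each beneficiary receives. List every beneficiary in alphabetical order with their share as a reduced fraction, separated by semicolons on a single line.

Abiodun 1/16; Ebele 1/16; Folake 1/16; Gbenga 1/16; Ifeoma 1/4; Kehinde 1/4; Uzoma 1/4

No spouse, descendants, or parent survives, so the estate passes to Temitope's siblings per stirpes.
Half-blood and whole-blood siblings take equally under the stated rule.
The estate is divided into 4 equal shares of 1/4 among Lanre, Ifeoma, Uzoma, Kehinde.
Lanre predeceased; the 1/4 allotted to Lanre's branch passes to Lanre's issue by representation.
The 1/4 is divided into 4 equal shares of 1/16 among Abiodun, Gbenga, Folake, Ebele.
Abiodun is living and takes 1/16.
Gbenga is living and takes 1/16.
Folake is living and takes 1/16.
Ebele is living and takes 1/16.
Ifeoma is living and takes 1/4.
Uzoma is living and takes 1/4.
Kehinde is living and takes 1/4.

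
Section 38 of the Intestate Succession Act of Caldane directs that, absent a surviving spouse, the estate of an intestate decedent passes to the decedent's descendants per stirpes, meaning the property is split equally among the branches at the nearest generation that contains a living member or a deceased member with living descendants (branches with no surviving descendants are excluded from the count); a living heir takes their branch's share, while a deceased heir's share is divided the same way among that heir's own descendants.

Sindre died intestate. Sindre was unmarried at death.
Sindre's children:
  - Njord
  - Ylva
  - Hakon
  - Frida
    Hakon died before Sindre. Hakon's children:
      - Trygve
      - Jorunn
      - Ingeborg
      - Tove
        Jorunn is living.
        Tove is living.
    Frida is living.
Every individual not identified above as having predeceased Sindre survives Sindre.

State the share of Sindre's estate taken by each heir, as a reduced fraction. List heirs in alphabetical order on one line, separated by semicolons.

Frida 1/4; Ingeborg 1/16; Jorunn 1/16; Njord 1/4; Tove 1/16; Trygve 1/16; Ylva 1/4

There is no surviving spouse, so the entire estate passes to Sindre's descendants per stirpes.
The estate is divided into 4 equal shares of 1/4 among Njord, Ylva, Hakon, Frida.
Njord is living and takes 1/4.
Ylva is living and takes 1/4.
Hakon predeceased; the 1/4 allotted to Hakon's branch passes to Hakon's issue by representation.
The 1/4 is divided into 4 equal shares of 1/16 among Trygve, Jorunn, Ingeborg, Tove.
Trygve is living and takes 1/16.
Jorunn is living and takes 1/16.
Ingeborg is living and takes 1/16.
Tove is living and takes 1/16.
Frida is living and takes 1/4.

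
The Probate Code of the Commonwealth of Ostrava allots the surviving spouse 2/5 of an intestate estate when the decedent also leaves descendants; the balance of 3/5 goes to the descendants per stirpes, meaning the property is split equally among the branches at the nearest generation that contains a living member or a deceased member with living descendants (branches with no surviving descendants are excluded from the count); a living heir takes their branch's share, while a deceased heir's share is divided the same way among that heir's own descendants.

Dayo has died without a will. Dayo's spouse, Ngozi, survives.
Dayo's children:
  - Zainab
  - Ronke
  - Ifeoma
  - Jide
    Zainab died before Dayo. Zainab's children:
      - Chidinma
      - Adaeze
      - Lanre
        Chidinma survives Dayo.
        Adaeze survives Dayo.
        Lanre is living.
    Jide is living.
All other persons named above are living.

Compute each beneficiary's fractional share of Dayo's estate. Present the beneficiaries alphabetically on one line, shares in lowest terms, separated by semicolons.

Adaeze 1/20; Chidinma 1/20; Ifeoma 3/20; Jide 3/20; Lanre 1/20; Ngozi 2/5; Ronke 3/20

Ngozi, as surviving spouse, takes 2/5.
The remaining 3/5 passes to Dayo's descendants per stirpes.
The 3/5 is divided into 4 equal shares of 3/20 among Zainab, Ronke, Ifeoma, Jide.
Zainab predeceased; the 3/20 allotted to Zainab's branch passes to Zainab's issue by representation.
The 3/20 is divided into 3 equal shares of 1/20 among Chidinma, Adaeze, Lanre.
Chidinma is living and takes 1/20.
Adaeze is living and takes 1/20.
Lanre is living and takes 1/20.
Ronke is living and takes 3/20.
Ifeoma is living and takes 3/20.
Jide is living and takes 3/20.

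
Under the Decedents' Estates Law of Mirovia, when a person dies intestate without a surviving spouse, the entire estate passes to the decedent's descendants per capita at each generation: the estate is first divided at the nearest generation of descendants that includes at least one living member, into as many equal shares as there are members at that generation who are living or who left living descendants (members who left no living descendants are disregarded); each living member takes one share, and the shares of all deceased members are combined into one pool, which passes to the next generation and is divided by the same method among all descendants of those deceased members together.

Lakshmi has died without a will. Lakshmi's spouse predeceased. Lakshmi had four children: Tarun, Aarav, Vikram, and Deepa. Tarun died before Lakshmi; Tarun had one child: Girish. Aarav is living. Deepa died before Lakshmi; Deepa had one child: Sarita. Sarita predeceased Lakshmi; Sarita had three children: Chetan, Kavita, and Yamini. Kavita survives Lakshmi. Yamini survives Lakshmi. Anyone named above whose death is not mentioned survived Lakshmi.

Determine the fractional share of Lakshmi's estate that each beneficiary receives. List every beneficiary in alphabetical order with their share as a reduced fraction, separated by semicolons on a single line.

Aarav 1/4; Chetan 1/12; Girish 1/4; Kavita 1/12; Vikram 1/4; Yamini 1/12

There is no surviving spouse, so the entire estate passes to Lakshmi's descendants per capita at each generation.
At generation 1 (Tarun, Aarav, Vikram, Deepa) there are 4 shares of (1)/4 = 1/4 each.
Living: Aarav and Vikram — each takes 1/4.
Deceased: Tarun and Deepa. Their combined 1/2 is pooled and carried to generation 2.
At generation 2 (Girish, Sarita) there are 2 shares of (1/2)/2 = 1/4 each.
Living: Girish — each takes 1/4.
Deceased: Sarita. That 1/4 share is carried to generation 3.
At generation 3 (Chetan, Kavita, Yamini) there are 3 shares of (1/4)/3 = 1/12 each.
Living: Chetan, Kavita, and Yamini — each takes 1/12.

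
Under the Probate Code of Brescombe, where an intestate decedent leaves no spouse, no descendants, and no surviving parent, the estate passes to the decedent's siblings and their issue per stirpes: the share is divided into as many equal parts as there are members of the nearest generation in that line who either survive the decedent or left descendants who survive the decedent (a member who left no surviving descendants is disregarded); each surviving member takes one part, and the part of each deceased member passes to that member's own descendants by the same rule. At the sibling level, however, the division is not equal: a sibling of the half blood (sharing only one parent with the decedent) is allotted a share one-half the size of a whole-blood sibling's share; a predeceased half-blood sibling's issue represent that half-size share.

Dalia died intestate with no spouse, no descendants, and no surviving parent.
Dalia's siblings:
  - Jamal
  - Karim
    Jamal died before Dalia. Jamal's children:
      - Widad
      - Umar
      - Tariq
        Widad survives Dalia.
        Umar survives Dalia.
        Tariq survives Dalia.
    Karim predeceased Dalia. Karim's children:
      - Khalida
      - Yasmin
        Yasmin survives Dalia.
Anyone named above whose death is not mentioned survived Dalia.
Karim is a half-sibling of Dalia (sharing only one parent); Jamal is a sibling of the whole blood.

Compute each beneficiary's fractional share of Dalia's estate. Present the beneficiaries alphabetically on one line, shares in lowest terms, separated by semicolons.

No spouse, descendants, or parent survives, so the estate passes to Dalia's siblings per stirpes.
Half-blood siblings count for one-half the weight of whole-blood siblings at the initial division.
Dividing 1 in proportion to weights (total weight 3/2): Jamal (weight 1) → 2/3; Karim (weight 1/2) → 1/3.
Jamal predeceased; the 2/3 allotted to Jamal's branch passes to Jamal's issue by representation.
The 2/3 is divided into 3 equal shares of 2/9 among Widad, Umar, Tariq.
Widad is living and takes 2/9.
Umar is living and takes 2/9.
Tariq is living and takes 2/9.
Karim predeceased; the 1/3 allotted to Karim's branch passes to Karim's issue by representation.
The 1/3 is divided into 2 equal shares of 1/6 among Khalida, Yasmin.
Khalida is living and takes 1/6.
Yasmin is living and takes 1/6.

Khalida 1/6; Tariq 2/9; Umar 2/9; Widad 2/9; Yasmin 1/6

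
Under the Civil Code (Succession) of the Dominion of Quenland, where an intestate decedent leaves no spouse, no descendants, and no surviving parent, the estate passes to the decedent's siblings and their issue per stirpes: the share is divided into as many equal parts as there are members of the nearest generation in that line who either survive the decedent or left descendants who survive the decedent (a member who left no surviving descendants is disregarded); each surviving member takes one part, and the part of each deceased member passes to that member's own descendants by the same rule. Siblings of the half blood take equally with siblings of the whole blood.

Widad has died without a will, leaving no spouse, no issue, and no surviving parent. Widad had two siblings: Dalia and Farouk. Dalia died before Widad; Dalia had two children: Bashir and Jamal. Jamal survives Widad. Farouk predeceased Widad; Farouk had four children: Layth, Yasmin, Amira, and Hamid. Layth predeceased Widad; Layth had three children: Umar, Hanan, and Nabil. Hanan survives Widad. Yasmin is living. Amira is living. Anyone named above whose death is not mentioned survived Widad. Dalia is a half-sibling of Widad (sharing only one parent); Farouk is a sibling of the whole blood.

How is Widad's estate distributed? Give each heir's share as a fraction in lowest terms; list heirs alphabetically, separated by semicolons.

Amira 1/8; Bashir 1/4; Hamid 1/8; Hanan 1/24; Jamal 1/4; Nabil 1/24; Umar 1/24; Yasmin 1/8

No spouse, descendants, or parent survives, so the estate passes to Widad's siblings per stirpes.
Half-blood and whole-blood siblings take equally under the stated rule.
The estate is divided into 2 equal shares of 1/2 among Dalia, Farouk.
Dalia predeceased; the 1/2 allotted to Dalia's branch passes to Dalia's issue by representation.
The 1/2 is divided into 2 equal shares of 1/4 among Bashir, Jamal.
Bashir is living and takes 1/4.
Jamal is living and takes 1/4.
Farouk predeceased; the 1/2 allotted to Farouk's branch passes to Farouk's issue by representation.
The 1/2 is divided into 4 equal shares of 1/8 among Layth, Yasmin, Amira, Hamid.
Layth predeceased; the 1/8 allotted to Layth's branch passes to Layth's issue by representation.
The 1/8 is divided into 3 equal shares of 1/24 among Umar, Hanan, Nabil.
Umar is living and takes 1/24.
Hanan is living and takes 1/24.
Nabil is living and takes 1/24.
Yasmin is living and takes 1/8.
Amira is living and takes 1/8.
Hamid is living and takes 1/8.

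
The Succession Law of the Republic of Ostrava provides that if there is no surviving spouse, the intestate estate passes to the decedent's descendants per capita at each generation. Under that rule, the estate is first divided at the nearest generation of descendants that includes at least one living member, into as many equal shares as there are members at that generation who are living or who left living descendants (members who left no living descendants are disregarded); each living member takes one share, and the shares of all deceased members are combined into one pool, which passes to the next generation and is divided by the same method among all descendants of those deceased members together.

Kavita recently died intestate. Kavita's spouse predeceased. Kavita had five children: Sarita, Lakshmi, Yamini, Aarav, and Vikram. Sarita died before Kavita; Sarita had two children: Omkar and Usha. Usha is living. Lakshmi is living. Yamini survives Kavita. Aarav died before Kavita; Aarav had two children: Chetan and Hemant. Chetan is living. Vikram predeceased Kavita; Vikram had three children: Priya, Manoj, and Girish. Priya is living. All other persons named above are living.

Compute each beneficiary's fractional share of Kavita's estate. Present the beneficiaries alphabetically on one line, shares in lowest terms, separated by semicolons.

Chetan 3/35; Girish 3/35; Hemant 3/35; Lakshmi 1/5; Manoj 3/35; Omkar 3/35; Priya 3/35; Usha 3/35; Yamini 1/5

There is no surviving spouse, so the entire estate passes to Kavita's descendants per capita at each generation.
At generation 1 (Sarita, Lakshmi, Yamini, Aarav, Vikram) there are 5 shares of (1)/5 = 1/5 each.
Living: Lakshmi and Yamini — each takes 1/5.
Deceased: Sarita, Aarav, and Vikram. Their combined 3/5 is pooled and carried to generation 2.
At generation 2 (Omkar, Usha, Chetan, Hemant, Priya, Manoj, Girish) there are 7 shares of (3/5)/7 = 3/35 each.
Living: Omkar, Usha, Chetan, Hemant, Priya, Manoj, and Girish — each takes 3/35.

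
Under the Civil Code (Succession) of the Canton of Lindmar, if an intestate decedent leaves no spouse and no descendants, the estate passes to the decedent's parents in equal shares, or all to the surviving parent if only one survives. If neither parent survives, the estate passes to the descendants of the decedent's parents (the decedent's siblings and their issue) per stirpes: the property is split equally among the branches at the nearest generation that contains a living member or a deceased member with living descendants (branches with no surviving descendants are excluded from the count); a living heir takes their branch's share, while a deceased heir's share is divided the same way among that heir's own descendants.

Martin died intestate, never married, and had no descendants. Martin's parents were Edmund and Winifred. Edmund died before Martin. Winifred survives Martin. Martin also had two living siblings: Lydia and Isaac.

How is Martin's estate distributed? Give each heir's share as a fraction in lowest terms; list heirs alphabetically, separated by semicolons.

Only one parent, Winifred, survives, so Winifred takes the entire estate. The siblings take nothing because a surviving parent has priority.

Winifred 1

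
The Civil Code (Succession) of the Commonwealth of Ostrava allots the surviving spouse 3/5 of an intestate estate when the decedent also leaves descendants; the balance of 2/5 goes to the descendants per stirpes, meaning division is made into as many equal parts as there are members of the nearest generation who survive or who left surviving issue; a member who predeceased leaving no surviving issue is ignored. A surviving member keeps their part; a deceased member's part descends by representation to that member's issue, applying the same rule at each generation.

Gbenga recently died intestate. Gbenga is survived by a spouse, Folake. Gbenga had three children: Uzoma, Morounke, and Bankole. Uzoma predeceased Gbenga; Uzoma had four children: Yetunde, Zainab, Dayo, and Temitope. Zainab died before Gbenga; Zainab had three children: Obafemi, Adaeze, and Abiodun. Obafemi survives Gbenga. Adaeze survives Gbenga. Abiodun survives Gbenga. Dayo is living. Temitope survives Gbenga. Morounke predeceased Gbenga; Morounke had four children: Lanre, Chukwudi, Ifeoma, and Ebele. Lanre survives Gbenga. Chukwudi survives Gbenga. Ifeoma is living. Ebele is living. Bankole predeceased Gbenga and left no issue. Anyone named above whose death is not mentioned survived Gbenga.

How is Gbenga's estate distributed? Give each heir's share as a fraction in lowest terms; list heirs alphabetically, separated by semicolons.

Folake, as surviving spouse, takes 3/5.
The remaining 2/5 passes to Gbenga's descendants per stirpes.
Bankole left no surviving issue, so that branch lapses and is disregarded.
The 2/5 is divided into 2 equal shares of 1/5 among Uzoma, Morounke.
Uzoma predeceased; the 1/5 allotted to Uzoma's branch passes to Uzoma's issue by representation.
The 1/5 is divided into 4 equal shares of 1/20 among Yetunde, Zainab, Dayo, Temitope.
Yetunde is living and takes 1/20.
Zainab predeceased; the 1/20 allotted to Zainab's branch passes to Zainab's issue by representation.
The 1/20 is divided into 3 equal shares of 1/60 among Obafemi, Adaeze, Abiodun.
Obafemi is living and takes 1/60.
Adaeze is living and takes 1/60.
Abiodun is living and takes 1/60.
Dayo is living and takes 1/20.
Temitope is living and takes 1/20.
Morounke predeceased; the 1/5 allotted to Morounke's branch passes to Morounke's issue by representation.
The 1/5 is divided into 4 equal shares of 1/20 among Lanre, Chukwudi, Ifeoma, Ebele.
Lanre is living and takes 1/20.
Chukwudi is living and takes 1/20.
Ifeoma is living and takes 1/20.
Ebele is living and takes 1/20.

Abiodun 1/60; Adaeze 1/60; Chukwudi 1/20; Dayo 1/20; Ebele 1/20; Folake 3/5; Ifeoma 1/20; Lanre 1/20; Obafemi 1/60; Temitope 1/20; Yetunde 1/20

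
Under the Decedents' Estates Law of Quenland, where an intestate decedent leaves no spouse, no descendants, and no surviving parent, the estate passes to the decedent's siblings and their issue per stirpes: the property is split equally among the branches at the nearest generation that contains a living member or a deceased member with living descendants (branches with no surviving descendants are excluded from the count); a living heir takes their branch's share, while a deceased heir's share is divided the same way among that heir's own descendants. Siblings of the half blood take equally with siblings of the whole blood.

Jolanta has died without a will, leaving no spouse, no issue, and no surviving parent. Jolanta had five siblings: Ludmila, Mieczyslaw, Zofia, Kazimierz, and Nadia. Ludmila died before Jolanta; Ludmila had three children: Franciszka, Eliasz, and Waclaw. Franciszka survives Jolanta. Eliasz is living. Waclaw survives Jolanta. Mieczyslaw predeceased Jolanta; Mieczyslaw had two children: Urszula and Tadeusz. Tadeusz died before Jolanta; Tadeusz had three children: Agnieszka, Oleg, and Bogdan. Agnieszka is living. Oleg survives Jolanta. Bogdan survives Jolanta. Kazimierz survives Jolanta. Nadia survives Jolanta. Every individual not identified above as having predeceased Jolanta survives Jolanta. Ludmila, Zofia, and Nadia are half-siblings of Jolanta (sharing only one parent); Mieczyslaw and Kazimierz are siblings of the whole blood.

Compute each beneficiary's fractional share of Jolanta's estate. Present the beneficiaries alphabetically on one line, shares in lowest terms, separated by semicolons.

No spouse, descendants, or parent survives, so the estate passes to Jolanta's siblings per stirpes.
Half-blood and whole-blood siblings take equally under the stated rule.
The estate is divided into 5 equal shares of 1/5 among Ludmila, Mieczyslaw, Zofia, Kazimierz, Nadia.
Ludmila predeceased; the 1/5 allotted to Ludmila's branch passes to Ludmila's issue by representation.
The 1/5 is divided into 3 equal shares of 1/15 among Franciszka, Eliasz, Waclaw.
Franciszka is living and takes 1/15.
Eliasz is living and takes 1/15.
Waclaw is living and takes 1/15.
Mieczyslaw predeceased; the 1/5 allotted to Mieczyslaw's branch passes to Mieczyslaw's issue by representation.
The 1/5 is divided into 2 equal shares of 1/10 among Urszula, Tadeusz.
Urszula is living and takes 1/10.
Tadeusz predeceased; the 1/10 allotted to Tadeusz's branch passes to Tadeusz's issue by representation.
The 1/10 is divided into 3 equal shares of 1/30 among Agnieszka, Oleg, Bogdan.
Agnieszka is living and takes 1/30.
Oleg is living and takes 1/30.
Bogdan is living and takes 1/30.
Zofia is living and takes 1/5.
Kazimierz is living and takes 1/5.
Nadia is living and takes 1/5.

Agnieszka 1/30; Bogdan 1/30; Eliasz 1/15; Franciszka 1/15; Kazimierz 1/5; Nadia 1/5; Oleg 1/30; Urszula 1/10; Waclaw 1/15; Zofia 1/5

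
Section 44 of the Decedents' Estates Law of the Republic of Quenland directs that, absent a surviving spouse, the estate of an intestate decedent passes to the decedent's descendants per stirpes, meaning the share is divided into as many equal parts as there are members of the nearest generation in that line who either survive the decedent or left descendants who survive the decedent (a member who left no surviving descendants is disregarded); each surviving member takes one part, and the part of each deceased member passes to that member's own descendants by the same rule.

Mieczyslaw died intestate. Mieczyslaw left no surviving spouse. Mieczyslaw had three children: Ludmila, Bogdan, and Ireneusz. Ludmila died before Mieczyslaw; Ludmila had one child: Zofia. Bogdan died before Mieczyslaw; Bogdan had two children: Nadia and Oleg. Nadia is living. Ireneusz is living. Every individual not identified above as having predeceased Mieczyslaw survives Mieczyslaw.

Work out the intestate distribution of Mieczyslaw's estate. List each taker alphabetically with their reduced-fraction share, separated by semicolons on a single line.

Ireneusz 1/3; Nadia 1/6; Oleg 1/6; Zofia 1/3

There is no surviving spouse, so the entire estate passes to Mieczyslaw's descendants per stirpes.
The estate is divided into 3 equal shares of 1/3 among Ludmila, Bogdan, Ireneusz.
Ludmila predeceased; the 1/3 allotted to Ludmila's branch passes to Ludmila's issue by representation.
Zofia is the sole taker at this level and receives the full 1/3.
Bogdan predeceased; the 1/3 allotted to Bogdan's branch passes to Bogdan's issue by representation.
The 1/3 is divided into 2 equal shares of 1/6 among Nadia, Oleg.
Nadia is living and takes 1/6.
Oleg is living and takes 1/6.
Ireneusz is living and takes 1/3.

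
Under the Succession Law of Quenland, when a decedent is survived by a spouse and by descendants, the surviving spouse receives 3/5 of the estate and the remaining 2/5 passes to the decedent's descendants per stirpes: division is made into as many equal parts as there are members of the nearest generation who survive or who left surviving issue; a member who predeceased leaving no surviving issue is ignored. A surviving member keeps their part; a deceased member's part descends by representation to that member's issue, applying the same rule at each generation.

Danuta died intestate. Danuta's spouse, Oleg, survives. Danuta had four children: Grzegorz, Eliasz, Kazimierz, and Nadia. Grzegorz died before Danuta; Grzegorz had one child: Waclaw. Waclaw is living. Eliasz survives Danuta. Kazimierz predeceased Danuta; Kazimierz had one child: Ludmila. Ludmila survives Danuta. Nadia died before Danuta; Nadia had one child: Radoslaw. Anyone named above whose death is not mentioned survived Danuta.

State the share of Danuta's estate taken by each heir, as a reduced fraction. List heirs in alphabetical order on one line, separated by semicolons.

Oleg, as surviving spouse, takes 3/5.
The remaining 2/5 passes to Danuta's descendants per stirpes.
The 2/5 is divided into 4 equal shares of 1/10 among Grzegorz, Eliasz, Kazimierz, Nadia.
Grzegorz predeceased; the 1/10 allotted to Grzegorz's branch passes to Grzegorz's issue by representation.
Waclaw is the sole taker at this level and receives the full 1/10.
Eliasz is living and takes 1/10.
Kazimierz predeceased; the 1/10 allotted to Kazimierz's branch passes to Kazimierz's issue by representation.
Ludmila is the sole taker at this level and receives the full 1/10.
Nadia predeceased; the 1/10 allotted to Nadia's branch passes to Nadia's issue by representation.
Radoslaw is the sole taker at this level and receives the full 1/10.

Eliasz 1/10; Ludmila 1/10; Oleg 3/5; Radoslaw 1/10; Waclaw 1/10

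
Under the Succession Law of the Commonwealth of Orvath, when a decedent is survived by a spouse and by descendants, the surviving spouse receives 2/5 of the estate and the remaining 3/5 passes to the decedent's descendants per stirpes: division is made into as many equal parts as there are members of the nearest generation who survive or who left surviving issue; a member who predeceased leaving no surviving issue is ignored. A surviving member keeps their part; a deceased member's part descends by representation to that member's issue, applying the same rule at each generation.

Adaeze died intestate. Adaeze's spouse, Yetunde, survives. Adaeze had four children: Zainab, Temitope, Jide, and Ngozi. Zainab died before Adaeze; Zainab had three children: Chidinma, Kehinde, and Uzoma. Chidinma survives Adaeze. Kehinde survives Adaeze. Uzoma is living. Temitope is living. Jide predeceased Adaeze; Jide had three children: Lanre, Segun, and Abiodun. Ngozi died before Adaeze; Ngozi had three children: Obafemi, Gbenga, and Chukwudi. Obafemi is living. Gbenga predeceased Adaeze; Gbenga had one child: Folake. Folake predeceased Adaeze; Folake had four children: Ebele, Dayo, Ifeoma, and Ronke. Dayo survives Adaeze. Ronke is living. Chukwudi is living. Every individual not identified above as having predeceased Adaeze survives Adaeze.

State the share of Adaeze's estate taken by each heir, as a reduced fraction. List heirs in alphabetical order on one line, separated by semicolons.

Abiodun 1/20; Chidinma 1/20; Chukwudi 1/20; Dayo 1/80; Ebele 1/80; Ifeoma 1/80; Kehinde 1/20; Lanre 1/20; Obafemi 1/20; Ronke 1/80; Segun 1/20; Temitope 3/20; Uzoma 1/20; Yetunde 2/5

Yetunde, as surviving spouse, takes 2/5.
The remaining 3/5 passes to Adaeze's descendants per stirpes.
The 3/5 is divided into 4 equal shares of 3/20 among Zainab, Temitope, Jide, Ngozi.
Zainab predeceased; the 3/20 allotted to Zainab's branch passes to Zainab's issue by representation.
The 3/20 is divided into 3 equal shares of 1/20 among Chidinma, Kehinde, Uzoma.
Chidinma is living and takes 1/20.
Kehinde is living and takes 1/20.
Uzoma is living and takes 1/20.
Temitope is living and takes 3/20.
Jide predeceased; the 3/20 allotted to Jide's branch passes to Jide's issue by representation.
The 3/20 is divided into 3 equal shares of 1/20 among Lanre, Segun, Abiodun.
Lanre is living and takes 1/20.
Segun is living and takes 1/20.
Abiodun is living and takes 1/20.
Ngozi predeceased; the 3/20 allotted to Ngozi's branch passes to Ngozi's issue by representation.
The 3/20 is divided into 3 equal shares of 1/20 among Obafemi, Gbenga, Chukwudi.
Obafemi is living and takes 1/20.
Gbenga predeceased; the 1/20 allotted to Gbenga's branch passes to Gbenga's issue by representation.
Folake's line is the sole branch at this level, so the full 1/20 passes to Folake's issue by representation.
The 1/20 is divided into 4 equal shares of 1/80 among Ebele, Dayo, Ifeoma, Ronke.
Ebele is living and takes 1/80.
Dayo is living and takes 1/80.
Ifeoma is living and takes 1/80.
Ronke is living and takes 1/80.
Chukwudi is living and takes 1/20.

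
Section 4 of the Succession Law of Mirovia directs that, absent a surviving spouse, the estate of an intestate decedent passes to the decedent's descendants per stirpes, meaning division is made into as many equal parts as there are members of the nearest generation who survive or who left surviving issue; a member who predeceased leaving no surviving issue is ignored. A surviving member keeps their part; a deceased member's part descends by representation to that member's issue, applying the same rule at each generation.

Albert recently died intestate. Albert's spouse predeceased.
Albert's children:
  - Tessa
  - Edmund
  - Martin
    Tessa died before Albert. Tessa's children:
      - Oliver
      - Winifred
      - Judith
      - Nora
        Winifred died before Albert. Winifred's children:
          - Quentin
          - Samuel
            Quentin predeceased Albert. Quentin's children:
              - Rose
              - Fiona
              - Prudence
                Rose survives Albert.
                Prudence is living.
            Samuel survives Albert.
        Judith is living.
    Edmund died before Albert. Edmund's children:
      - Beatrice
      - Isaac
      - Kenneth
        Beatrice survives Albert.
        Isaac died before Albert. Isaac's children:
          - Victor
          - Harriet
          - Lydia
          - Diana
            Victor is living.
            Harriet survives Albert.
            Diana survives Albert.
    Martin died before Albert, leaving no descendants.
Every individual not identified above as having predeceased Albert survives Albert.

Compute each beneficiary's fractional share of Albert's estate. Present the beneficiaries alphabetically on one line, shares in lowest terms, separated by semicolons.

There is no surviving spouse, so the entire estate passes to Albert's descendants per stirpes.
Martin left no surviving issue, so that branch lapses and is disregarded.
The estate is divided into 2 equal shares of 1/2 among Tessa, Edmund.
Tessa predeceased; the 1/2 allotted to Tessa's branch passes to Tessa's issue by representation.
The 1/2 is divided into 4 equal shares of 1/8 among Oliver, Winifred, Judith, Nora.
Oliver is living and takes 1/8.
Winifred predeceased; the 1/8 allotted to Winifred's branch passes to Winifred's issue by representation.
The 1/8 is divided into 2 equal shares of 1/16 among Quentin, Samuel.
Quentin predeceased; the 1/16 allotted to Quentin's branch passes to Quentin's issue by representation.
The 1/16 is divided into 3 equal shares of 1/48 among Rose, Fiona, Prudence.
Rose is living and takes 1/48.
Fiona is living and takes 1/48.
Prudence is living and takes 1/48.
Samuel is living and takes 1/16.
Judith is living and takes 1/8.
Nora is living and takes 1/8.
Edmund predeceased; the 1/2 allotted to Edmund's branch passes to Edmund's issue by representation.
The 1/2 is divided into 3 equal shares of 1/6 among Beatrice, Isaac, Kenneth.
Beatrice is living and takes 1/6.
Isaac predeceased; the 1/6 allotted to Isaac's branch passes to Isaac's issue by representation.
The 1/6 is divided into 4 equal shares of 1/24 among Victor, Harriet, Lydia, Diana.
Victor is living and takes 1/24.
Harriet is living and takes 1/24.
Lydia is living and takes 1/24.
Diana is living and takes 1/24.
Kenneth is living and takes 1/6.

Beatrice 1/6; Diana 1/24; Fiona 1/48; Harriet 1/24; Judith 1/8; Kenneth 1/6; Lydia 1/24; Nora 1/8; Oliver 1/8; Prudence 1/48; Rose 1/48; Samuel 1/16; Victor 1/24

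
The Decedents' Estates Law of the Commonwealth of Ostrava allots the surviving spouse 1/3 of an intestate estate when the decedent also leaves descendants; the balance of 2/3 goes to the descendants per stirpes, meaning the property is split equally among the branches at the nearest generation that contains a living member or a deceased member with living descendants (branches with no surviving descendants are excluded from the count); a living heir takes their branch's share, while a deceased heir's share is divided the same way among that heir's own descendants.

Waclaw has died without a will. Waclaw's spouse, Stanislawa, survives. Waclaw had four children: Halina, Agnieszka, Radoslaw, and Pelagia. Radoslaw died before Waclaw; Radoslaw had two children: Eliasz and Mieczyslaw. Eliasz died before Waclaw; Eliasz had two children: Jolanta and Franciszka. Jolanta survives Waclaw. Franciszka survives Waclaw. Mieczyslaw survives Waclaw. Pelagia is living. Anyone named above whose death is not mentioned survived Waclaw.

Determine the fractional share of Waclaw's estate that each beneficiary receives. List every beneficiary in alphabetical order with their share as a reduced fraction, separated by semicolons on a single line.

Agnieszka 1/6; Franciszka 1/24; Halina 1/6; Jolanta 1/24; Mieczyslaw 1/12; Pelagia 1/6; Stanislawa 1/3

Stanislawa, as surviving spouse, takes 1/3.
The remaining 2/3 passes to Waclaw's descendants per stirpes.
The 2/3 is divided into 4 equal shares of 1/6 among Halina, Agnieszka, Radoslaw, Pelagia.
Halina is living and takes 1/6.
Agnieszka is living and takes 1/6.
Radoslaw predeceased; the 1/6 allotted to Radoslaw's branch passes to Radoslaw's issue by representation.
The 1/6 is divided into 2 equal shares of 1/12 among Eliasz, Mieczyslaw.
Eliasz predeceased; the 1/12 allotted to Eliasz's branch passes to Eliasz's issue by representation.
The 1/12 is divided into 2 equal shares of 1/24 among Jolanta, Franciszka.
Jolanta is living and takes 1/24.
Franciszka is living and takes 1/24.
Mieczyslaw is living and takes 1/12.
Pelagia is living and takes 1/6.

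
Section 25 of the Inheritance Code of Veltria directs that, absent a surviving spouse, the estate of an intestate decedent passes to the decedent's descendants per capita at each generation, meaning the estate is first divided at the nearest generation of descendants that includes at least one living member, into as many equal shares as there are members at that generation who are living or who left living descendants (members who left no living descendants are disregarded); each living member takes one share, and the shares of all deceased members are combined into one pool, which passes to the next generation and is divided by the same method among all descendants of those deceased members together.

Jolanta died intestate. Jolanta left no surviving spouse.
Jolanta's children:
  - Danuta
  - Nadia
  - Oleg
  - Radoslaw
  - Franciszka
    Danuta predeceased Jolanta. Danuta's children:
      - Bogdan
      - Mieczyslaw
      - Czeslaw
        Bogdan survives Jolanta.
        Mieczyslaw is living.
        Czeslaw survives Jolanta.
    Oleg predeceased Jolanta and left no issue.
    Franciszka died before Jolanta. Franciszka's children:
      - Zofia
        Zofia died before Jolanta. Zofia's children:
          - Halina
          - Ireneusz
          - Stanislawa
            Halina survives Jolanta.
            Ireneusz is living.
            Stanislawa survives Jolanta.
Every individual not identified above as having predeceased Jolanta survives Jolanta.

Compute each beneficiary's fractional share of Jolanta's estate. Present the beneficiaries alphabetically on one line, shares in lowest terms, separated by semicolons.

There is no surviving spouse, so the entire estate passes to Jolanta's descendants per capita at each generation.
At generation 1 (Danuta, Nadia, Radoslaw, Franciszka) there are 4 shares of (1)/4 = 1/4 each.
Living: Nadia and Radoslaw — each takes 1/4.
Deceased: Danuta and Franciszka. Their combined 1/2 is pooled and carried to generation 2.
At generation 2 (Bogdan, Mieczyslaw, Czeslaw, Zofia) there are 4 shares of (1/2)/4 = 1/8 each.
Living: Bogdan, Mieczyslaw, and Czeslaw — each takes 1/8.
Deceased: Zofia. That 1/8 share is carried to generation 3.
At generation 3 (Halina, Ireneusz, Stanislawa) there are 3 shares of (1/8)/3 = 1/24 each.
Living: Halina, Ireneusz, and Stanislawa — each takes 1/24.

Bogdan 1/8; Czeslaw 1/8; Halina 1/24; Ireneusz 1/24; Mieczyslaw 1/8; Nadia 1/4; Radoslaw 1/4; Stanislawa 1/24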